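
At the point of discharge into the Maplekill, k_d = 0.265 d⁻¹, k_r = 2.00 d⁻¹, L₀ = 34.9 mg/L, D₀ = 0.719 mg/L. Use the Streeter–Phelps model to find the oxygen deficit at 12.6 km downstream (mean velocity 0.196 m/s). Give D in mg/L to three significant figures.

D ≈ 3.34 mg/L

Travel time t = x/v = 12.6 km / (0.196 m/s) = 12600 m / 0.196 m/s = 64290 s = 0.7440 d.
k_d L₀/(k_r−k_d) = 0.265×34.9/(2.00−0.265) = 9.248/1.735 = 5.331 mg/L.
e^(−k_d t) = e^(−0.265×0.7440) = 0.8210; e^(−k_r t) = e^(−2.00×0.7440) = 0.2258.
D = 5.331 × (0.8210 − 0.2258) + 0.719 × 0.2258 = 3.173 + 0.1624 = 3.335 mg/L.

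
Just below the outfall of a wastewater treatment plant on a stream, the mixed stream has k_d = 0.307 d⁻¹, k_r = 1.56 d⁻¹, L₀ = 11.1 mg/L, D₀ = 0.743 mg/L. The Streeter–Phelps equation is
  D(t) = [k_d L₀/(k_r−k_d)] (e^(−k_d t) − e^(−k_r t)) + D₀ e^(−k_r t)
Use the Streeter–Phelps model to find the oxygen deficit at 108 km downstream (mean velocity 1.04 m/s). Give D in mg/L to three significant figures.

D ≈ 1.58 mg/L

Travel time t = x/v = 108 km / (1.04 m/s) = 108000 m / 1.04 m/s = 103800 s = 1.202 d.
k_d L₀/(k_r−k_d) = 0.307×11.1/(1.56−0.307) = 3.408/1.253 = 2.720 mg/L.
e^(−k_d t) = e^(−0.307×1.202) = 0.6914; e^(−k_r t) = e^(−1.56×1.202) = 0.1534.
D = 2.720 × (0.6914 − 0.1534) + 0.743 × 0.1534 = 1.463 + 0.1139 = 1.577 mg/L.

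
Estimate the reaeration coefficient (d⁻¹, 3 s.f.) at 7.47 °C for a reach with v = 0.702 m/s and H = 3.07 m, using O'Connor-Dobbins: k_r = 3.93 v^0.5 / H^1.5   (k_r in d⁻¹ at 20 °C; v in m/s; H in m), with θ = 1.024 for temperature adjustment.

k_r ≈ 0.455 d⁻¹

k_r(20) = 3.93 × 0.702^0.5 / 3.07^1.5 = 3.93 × 0.8379 / 5.379 = 0.6121 d⁻¹.
k_r(7.47) = 0.6121 × 1.024^(7.47−20) = 0.6121 × 0.7429 = 0.4548 d⁻¹.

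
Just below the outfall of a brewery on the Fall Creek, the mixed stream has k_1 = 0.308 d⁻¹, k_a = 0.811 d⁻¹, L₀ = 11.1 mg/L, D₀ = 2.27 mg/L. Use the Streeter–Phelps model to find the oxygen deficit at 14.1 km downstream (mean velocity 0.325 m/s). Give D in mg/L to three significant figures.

D ≈ 2.81 mg/L

Travel time t = x/v = 14.1 km / (0.325 m/s) = 14100 m / 0.325 m/s = 43380 s = 0.5021 d.
k_1 L₀/(k_a−k_1) = 0.308×11.1/(0.811−0.308) = 3.419/0.5030 = 6.797 mg/L.
e^(−k_1 t) = e^(−0.308×0.5021) = 0.8567; e^(−k_a t) = e^(−0.811×0.5021) = 0.6655.
D = 6.797 × (0.8567 − 0.6655) + 2.27 × 0.6655 = 1.300 + 1.511 = 2.810 mg/L.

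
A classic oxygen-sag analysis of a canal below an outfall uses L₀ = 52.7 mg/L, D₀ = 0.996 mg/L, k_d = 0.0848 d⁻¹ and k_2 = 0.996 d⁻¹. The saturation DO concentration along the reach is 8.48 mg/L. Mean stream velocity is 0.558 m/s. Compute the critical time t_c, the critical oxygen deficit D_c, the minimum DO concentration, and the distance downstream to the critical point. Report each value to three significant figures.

t_c ≈ 2.45 d; D_c ≈ 3.64 mg/L; min DO ≈ 4.84 mg/L; x_c ≈ 118 km

t_c = [1/(k_2−k_d)] ln[(k_2/k_d)(1 − D₀(k_2−k_d)/(k_d L₀))]
= [1/(0.996−0.0848)] ln[(0.996/0.0848)(1 − 0.996×0.9112/(0.0848×52.7))]
= (1/0.9112) ln[11.75 × 0.7969] = 1.097 × ln(9.360) = 1.097 × 2.236 = 2.454 d.
L(t_c) = L₀ e^(−k_d t_c) = 52.7 × 0.8121 = 42.80 mg/L, and at the critical point k_2 D_c = k_d L, so D_c = (0.0848/0.996) × 42.80 = 3.644 mg/L.
Minimum DO = C_s − D_c = 8.48 − 3.644 = 4.836 mg/L.
x_c = v t_c = 0.558 m/s × 2.454 d × 86400 s/d = 118300 m ≈ 118 km.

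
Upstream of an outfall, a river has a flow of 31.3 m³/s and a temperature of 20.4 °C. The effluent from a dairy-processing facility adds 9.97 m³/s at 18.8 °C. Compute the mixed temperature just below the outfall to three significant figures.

20.0 °C

Flow-weighted mixing: C = (Q_r C_r + Q_w C_w)/(Q_r + Q_w)
= (31.3×20.4 + 9.97×18.8)/(31.3 + 9.97) = 826.0/41.27 = 20.01 °C.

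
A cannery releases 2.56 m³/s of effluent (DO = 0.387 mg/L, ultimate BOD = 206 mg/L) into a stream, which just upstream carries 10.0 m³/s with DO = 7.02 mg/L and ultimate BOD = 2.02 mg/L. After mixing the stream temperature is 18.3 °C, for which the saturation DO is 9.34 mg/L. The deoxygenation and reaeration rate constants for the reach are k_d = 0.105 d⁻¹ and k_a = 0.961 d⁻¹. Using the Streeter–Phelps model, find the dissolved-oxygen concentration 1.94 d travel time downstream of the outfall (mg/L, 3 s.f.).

Mixed DO = (10.0×7.02 + 2.56×0.387)/(10.0+2.56) = 71.19/12.56 = 5.668 mg/L.
Mixed L₀ = (10.0×2.02 + 2.56×206)/(12.56) = 547.6/12.56 = 43.60 mg/L.
Initial deficit D₀ = C_s − DO₀ = 9.34 − 5.668 = 3.672 mg/L.
D(1.94) = [0.105×43.60/(0.961−0.105)](e^(−0.105×1.94) − e^(−0.961×1.94)) + 3.672 e^(−0.961×1.94)
= 5.348 × (0.8157 − 0.1550) + 3.672 × 0.1550 = 4.102 mg/L.
DO = 9.34 − 4.102 = 5.238 mg/L.

DO ≈ 5.24 mg/L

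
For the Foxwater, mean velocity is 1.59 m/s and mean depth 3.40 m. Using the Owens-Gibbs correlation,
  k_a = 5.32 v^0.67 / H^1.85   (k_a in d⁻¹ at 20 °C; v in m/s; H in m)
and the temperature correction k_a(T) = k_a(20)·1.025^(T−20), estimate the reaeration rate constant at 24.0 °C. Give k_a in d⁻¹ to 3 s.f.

k_a(20) = 5.32 × 1.59^0.67 / 3.40^1.85 = 5.32 × 1.364 / 9.621 = 0.7544 d⁻¹.
k_a(24.0) = 0.7544 × 1.025^(24.0−20) = 0.7544 × 1.104 = 0.8327 d⁻¹.

k_a ≈ 0.833 d⁻¹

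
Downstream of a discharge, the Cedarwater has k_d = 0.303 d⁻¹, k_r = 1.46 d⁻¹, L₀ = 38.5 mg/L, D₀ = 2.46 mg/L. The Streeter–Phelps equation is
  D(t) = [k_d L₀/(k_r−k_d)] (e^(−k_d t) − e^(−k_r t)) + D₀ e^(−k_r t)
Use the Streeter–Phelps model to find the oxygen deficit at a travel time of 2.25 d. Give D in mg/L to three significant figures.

k_d L₀/(k_r−k_d) = 0.303×38.5/(1.46−0.303) = 11.67/1.157 = 10.08 mg/L.
e^(−k_d t) = e^(−0.303×2.250) = 0.5057; e^(−k_r t) = e^(−1.46×2.250) = 0.03744.
D = 10.08 × (0.5057 − 0.03744) + 2.46 × 0.03744 = 4.722 + 0.09210 = 4.814 mg/L.

D ≈ 4.81 mg/L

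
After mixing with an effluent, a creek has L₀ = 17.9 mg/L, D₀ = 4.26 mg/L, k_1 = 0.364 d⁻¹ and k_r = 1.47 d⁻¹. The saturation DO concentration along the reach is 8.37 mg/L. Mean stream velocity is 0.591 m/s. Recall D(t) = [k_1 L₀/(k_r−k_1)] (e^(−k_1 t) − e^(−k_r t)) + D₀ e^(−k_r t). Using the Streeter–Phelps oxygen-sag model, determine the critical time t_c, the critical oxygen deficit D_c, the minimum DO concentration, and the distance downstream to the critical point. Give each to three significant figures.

At the critical point dD/dt = 0, so k_1 L₀ e^(−k_1 t) = k_r D. Substituting D(t) from the Streeter–Phelps equation and solving for t gives
t_c = ln[(k_r/k_1)(1 − D₀(k_r−k_1)/(k_1 L₀))] / (k_r−k_1).
Here k_r−k_1 = 1.106 d⁻¹ and 1 − D₀(k_r−k_1)/(k_1 L₀) = 1 − 4.26×1.106/(0.364×17.9) = 0.2769, so
t_c = ln(4.038 × 0.2769) / 1.106 = 0.1117 / 1.106 = 0.1010 d.
D_c = (k_1/k_r) L₀ e^(−k_1 t_c) = (0.364/1.47) × 17.9 × e^(−0.364×0.1010) = 0.2476 × 17.9 × 0.9639 = 4.272 mg/L.
Minimum DO = C_s − D_c = 8.37 − 4.272 = 4.098 mg/L.
x_c = v t_c = 0.591 m/s × 0.1010 d × 86400 s/d = 5157 m ≈ 5.16 km.

t_c ≈ 0.101 d; D_c ≈ 4.27 mg/L; min DO ≈ 4.10 mg/L; x_c ≈ 5.16 km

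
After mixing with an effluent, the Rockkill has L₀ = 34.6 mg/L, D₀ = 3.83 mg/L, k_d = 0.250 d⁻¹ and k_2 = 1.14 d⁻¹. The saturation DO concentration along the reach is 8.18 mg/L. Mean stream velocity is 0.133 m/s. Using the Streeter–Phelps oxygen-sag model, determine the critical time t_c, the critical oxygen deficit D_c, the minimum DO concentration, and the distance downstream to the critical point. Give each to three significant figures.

t_c = [1/(k_2−k_d)] ln[(k_2/k_d)(1 − D₀(k_2−k_d)/(k_d L₀))]
= [1/(1.14−0.250)] ln[(1.14/0.250)(1 − 3.83×0.8900/(0.250×34.6))]
= (1/0.8900) ln[4.560 × 0.6059] = 1.124 × ln(2.763) = 1.124 × 1.016 = 1.142 d.
D_c = (k_d/k_2) L₀ e^(−k_d t_c) = (0.250/1.14) × 34.6 × e^(−0.250×1.142) = 0.2193 × 34.6 × 0.7516 = 5.703 mg/L.
Minimum DO = C_s − D_c = 8.18 − 5.703 = 2.477 mg/L.
x_c = v t_c = 0.133 m/s × 1.142 d × 86400 s/d = 13120 m ≈ 13.1 km.

t_c ≈ 1.14 d; D_c ≈ 5.70 mg/L; min DO ≈ 2.48 mg/L; x_c ≈ 13.1 km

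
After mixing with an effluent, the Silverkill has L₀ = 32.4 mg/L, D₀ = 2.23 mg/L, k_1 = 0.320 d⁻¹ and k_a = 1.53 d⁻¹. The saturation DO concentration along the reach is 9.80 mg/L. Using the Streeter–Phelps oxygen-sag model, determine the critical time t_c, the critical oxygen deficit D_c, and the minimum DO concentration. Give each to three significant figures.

t_c ≈ 1.04 d; D_c ≈ 4.85 mg/L; min DO ≈ 4.95 mg/L

t_c = [1/(k_a−k_1)] ln[(k_a/k_1)(1 − D₀(k_a−k_1)/(k_1 L₀))]
= [1/(1.53−0.320)] ln[(1.53/0.320)(1 − 2.23×1.210/(0.320×32.4))]
= (1/1.210) ln[4.781 × 0.7397] = 0.8264 × ln(3.537) = 0.8264 × 1.263 = 1.044 d.
D_c = (k_1/k_a) L₀ e^(−k_1 t_c) = (0.320/1.53) × 32.4 × e^(−0.320×1.044) = 0.2092 × 32.4 × 0.7160 = 4.852 mg/L.
Minimum DO = C_s − D_c = 9.80 − 4.852 = 4.948 mg/L.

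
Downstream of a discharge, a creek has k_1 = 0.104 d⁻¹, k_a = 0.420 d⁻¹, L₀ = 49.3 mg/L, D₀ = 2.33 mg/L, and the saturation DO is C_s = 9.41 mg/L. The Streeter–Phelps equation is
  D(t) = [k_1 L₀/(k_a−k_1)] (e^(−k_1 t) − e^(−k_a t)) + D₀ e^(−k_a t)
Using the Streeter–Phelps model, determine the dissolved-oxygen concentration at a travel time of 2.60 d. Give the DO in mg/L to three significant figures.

k_1 L₀/(k_a−k_1) = 0.104×49.3/(0.420−0.104) = 5.127/0.3160 = 16.23 mg/L.
e^(−k_1 t) = e^(−0.104×2.600) = 0.7631; e^(−k_a t) = e^(−0.420×2.600) = 0.3355.
D = 16.23 × (0.7631 − 0.3355) + 2.33 × 0.3355 = 6.937 + 0.7818 = 7.719 mg/L.
DO = C_s − D = 9.41 − 7.719 = 1.691 mg/L.

DO ≈ 1.69 mg/L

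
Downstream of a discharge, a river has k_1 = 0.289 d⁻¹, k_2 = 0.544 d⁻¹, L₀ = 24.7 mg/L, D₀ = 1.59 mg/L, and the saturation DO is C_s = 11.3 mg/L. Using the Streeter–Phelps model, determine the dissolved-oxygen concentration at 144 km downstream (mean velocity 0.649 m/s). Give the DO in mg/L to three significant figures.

DO ≈ 4.50 mg/L

Travel time t = x/v = 144 km / (0.649 m/s) = 144000 m / 0.649 m/s = 221900 s = 2.568 d.
k_1 L₀/(k_2−k_1) = 0.289×24.7/(0.544−0.289) = 7.138/0.2550 = 27.99 mg/L.
e^(−k_1 t) = e^(−0.289×2.568) = 0.4761; e^(−k_2 t) = e^(−0.544×2.568) = 0.2473.
D = 27.99 × (0.4761 − 0.2473) + 1.59 × 0.2473 = 6.403 + 0.3933 = 6.797 mg/L.
DO = C_s − D = 11.3 − 6.797 = 4.503 mg/L.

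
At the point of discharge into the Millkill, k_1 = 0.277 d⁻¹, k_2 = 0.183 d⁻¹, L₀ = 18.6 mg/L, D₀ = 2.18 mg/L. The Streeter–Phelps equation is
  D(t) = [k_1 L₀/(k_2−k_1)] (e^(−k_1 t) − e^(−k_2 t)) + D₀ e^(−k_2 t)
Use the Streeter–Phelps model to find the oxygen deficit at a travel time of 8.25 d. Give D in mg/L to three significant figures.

D ≈ 7.02 mg/L

k_1 L₀/(k_2−k_1) = 0.277×18.6/(0.183−0.277) = 5.152/-0.09400 = -54.81 mg/L.
e^(−k_1 t) = e^(−0.277×8.250) = 0.1017; e^(−k_2 t) = e^(−0.183×8.250) = 0.2210.
D = -54.81 × (0.1017 − 0.2210) + 2.18 × 0.2210 = 6.534 + 0.4817 = 7.016 mg/L.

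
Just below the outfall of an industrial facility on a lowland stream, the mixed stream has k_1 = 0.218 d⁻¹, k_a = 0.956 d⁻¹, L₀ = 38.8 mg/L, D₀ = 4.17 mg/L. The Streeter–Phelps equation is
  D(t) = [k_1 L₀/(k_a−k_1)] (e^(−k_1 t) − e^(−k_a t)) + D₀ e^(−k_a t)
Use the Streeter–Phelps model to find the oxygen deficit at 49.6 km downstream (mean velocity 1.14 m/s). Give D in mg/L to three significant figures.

Travel time t = x/v = 49.6 km / (1.14 m/s) = 49600 m / 1.14 m/s = 43510 s = 0.5036 d.
k_1 L₀/(k_a−k_1) = 0.218×38.8/(0.956−0.218) = 8.458/0.7380 = 11.46 mg/L.
e^(−k_1 t) = e^(−0.218×0.5036) = 0.8960; e^(−k_a t) = e^(−0.956×0.5036) = 0.6179.
D = 11.46 × (0.8960 − 0.6179) + 4.17 × 0.6179 = 3.188 + 2.577 = 5.764 mg/L.

D ≈ 5.76 mg/L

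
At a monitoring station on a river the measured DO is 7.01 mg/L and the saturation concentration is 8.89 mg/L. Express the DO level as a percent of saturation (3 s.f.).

% saturation = C/C_s × 100 = 7.01/8.89 × 100 = 78.9 %.

78.9 % saturation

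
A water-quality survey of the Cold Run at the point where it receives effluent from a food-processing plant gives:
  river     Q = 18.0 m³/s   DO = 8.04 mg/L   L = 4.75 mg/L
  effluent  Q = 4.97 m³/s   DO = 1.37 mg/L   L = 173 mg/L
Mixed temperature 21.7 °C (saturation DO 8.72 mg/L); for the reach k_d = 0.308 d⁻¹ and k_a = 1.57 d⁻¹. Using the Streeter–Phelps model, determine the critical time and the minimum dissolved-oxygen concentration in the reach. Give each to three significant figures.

t_c ≈ 1.10 d; minimum DO ≈ 2.97 mg/L

Mixed DO = (18.0×8.04 + 4.97×1.37)/(18.0+4.97) = 151.5/22.97 = 6.597 mg/L.
Mixed L₀ = (18.0×4.75 + 4.97×173)/(22.97) = 945.3/22.97 = 41.15 mg/L.
Initial deficit D₀ = C_s − DO₀ = 8.72 − 6.597 = 2.123 mg/L.
t_c = (1/1.262) ln[(1.57/0.308)(1 − 2.123×1.262/(0.308×41.15))] = 0.7924 × ln(4.020) = 1.102 d.
D_c = (0.308/1.57) × 41.15 × e^(−0.308×1.102) = 0.1962 × 41.15 × 0.7121 = 5.749 mg/L.
Minimum DO = 8.72 − 5.749 = 2.971 mg/L.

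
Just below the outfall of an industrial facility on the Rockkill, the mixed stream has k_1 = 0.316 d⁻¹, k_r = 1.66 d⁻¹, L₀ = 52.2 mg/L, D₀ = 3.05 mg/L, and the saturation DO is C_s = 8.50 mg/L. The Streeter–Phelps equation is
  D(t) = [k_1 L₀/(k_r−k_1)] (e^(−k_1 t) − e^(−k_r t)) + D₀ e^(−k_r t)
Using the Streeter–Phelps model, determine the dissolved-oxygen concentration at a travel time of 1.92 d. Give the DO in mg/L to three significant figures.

k_1 L₀/(k_r−k_1) = 0.316×52.2/(1.66−0.316) = 16.50/1.344 = 12.27 mg/L.
e^(−k_1 t) = e^(−0.316×1.920) = 0.5451; e^(−k_r t) = e^(−1.66×1.920) = 0.04129.
D = 12.27 × (0.5451 − 0.04129) + 3.05 × 0.04129 = 6.184 + 0.1259 = 6.310 mg/L.
DO = C_s − D = 8.50 − 6.310 = 2.190 mg/L.

DO ≈ 2.19 mg/L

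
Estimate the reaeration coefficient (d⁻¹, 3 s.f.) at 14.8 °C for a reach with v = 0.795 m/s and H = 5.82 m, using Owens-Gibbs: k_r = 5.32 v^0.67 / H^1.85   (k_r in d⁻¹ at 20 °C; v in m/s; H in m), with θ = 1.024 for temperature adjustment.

k_r(20) = 5.32 × 0.795^0.67 / 5.82^1.85 = 5.32 × 0.8575 / 26.01 = 0.1754 d⁻¹.
k_r(14.8) = 0.1754 × 1.024^(14.8−20) = 0.1754 × 0.8840 = 0.1551 d⁻¹.

k_r ≈ 0.155 d⁻¹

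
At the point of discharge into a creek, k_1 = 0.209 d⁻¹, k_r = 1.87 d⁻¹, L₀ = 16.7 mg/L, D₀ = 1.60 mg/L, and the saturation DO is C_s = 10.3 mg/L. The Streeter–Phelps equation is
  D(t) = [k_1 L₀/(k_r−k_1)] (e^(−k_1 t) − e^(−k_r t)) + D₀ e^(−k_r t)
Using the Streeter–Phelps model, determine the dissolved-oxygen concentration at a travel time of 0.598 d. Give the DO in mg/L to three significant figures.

DO ≈ 8.61 mg/L

k_1 L₀/(k_r−k_1) = 0.209×16.7/(1.87−0.209) = 3.490/1.661 = 2.101 mg/L.
e^(−k_1 t) = e^(−0.209×0.5980) = 0.8825; e^(−k_r t) = e^(−1.87×0.5980) = 0.3268.
D = 2.101 × (0.8825 − 0.3268) + 1.60 × 0.3268 = 1.168 + 0.5230 = 1.691 mg/L.
DO = C_s − D = 10.3 − 1.691 = 8.609 mg/L.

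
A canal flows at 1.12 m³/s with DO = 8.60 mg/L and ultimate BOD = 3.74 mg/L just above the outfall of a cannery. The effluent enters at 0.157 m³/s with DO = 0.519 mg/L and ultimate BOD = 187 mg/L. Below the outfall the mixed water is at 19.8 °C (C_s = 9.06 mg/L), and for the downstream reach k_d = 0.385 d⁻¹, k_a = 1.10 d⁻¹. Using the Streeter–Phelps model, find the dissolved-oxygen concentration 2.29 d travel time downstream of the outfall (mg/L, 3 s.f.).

Mixed DO = (1.12×8.60 + 0.157×0.519)/(1.12+0.157) = 9.713/1.277 = 7.606 mg/L.
Mixed L₀ = (1.12×3.74 + 0.157×187)/(1.277) = 33.55/1.277 = 26.27 mg/L.
Initial deficit D₀ = C_s − DO₀ = 9.06 − 7.606 = 1.454 mg/L.
D(2.29) = [0.385×26.27/(1.10−0.385)](e^(−0.385×2.29) − e^(−1.10×2.29)) + 1.454 e^(−1.10×2.29)
= 14.15 × (0.4141 − 0.08054) + 1.454 × 0.08054 = 4.836 mg/L.
DO = 9.06 − 4.836 = 4.224 mg/L.

DO ≈ 4.22 mg/L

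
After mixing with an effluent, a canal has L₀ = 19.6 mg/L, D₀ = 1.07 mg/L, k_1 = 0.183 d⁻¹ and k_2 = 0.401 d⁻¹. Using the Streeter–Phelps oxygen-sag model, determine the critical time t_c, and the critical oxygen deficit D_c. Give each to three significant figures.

With k_2/k_1 = 2.191 and 1 − D₀(k_2−k_1)/(k_1 L₀) = 0.9350,
t_c = ln(2.191 × 0.9350) / (0.401 − 0.183) = ln(2.049) / 0.2180 = 0.7172/0.2180 = 3.290 d.
L(t_c) = L₀ e^(−k_1 t_c) = 19.6 × 0.5477 = 10.73 mg/L, and at the critical point k_2 D_c = k_1 L, so D_c = (0.183/0.401) × 10.73 = 4.899 mg/L.

t_c ≈ 3.29 d; D_c ≈ 4.90 mg/L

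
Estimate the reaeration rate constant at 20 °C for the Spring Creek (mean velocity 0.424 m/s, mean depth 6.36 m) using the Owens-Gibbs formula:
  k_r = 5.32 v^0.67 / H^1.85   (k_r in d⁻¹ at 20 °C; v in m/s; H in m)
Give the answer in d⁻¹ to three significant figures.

k_r = 5.32 × 0.424^0.67 / 6.36^1.85 = 5.32 × 0.5628 / 30.65 = 0.09769 d⁻¹.

k_r ≈ 0.0977 d⁻¹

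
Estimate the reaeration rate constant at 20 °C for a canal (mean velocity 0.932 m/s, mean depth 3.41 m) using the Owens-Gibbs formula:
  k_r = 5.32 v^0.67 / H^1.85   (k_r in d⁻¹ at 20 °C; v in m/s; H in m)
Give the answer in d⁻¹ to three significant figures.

k_r ≈ 0.525 d⁻¹

k_r = 5.32 × 0.932^0.67 / 3.41^1.85 = 5.32 × 0.9539 / 9.674 = 0.5246 d⁻¹.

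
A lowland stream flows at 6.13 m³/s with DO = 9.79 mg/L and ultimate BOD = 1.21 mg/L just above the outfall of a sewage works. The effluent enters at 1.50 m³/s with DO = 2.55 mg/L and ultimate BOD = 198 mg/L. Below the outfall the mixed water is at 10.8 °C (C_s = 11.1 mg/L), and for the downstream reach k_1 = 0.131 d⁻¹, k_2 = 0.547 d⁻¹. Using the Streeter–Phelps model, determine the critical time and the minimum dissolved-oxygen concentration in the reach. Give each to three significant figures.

t_c ≈ 2.85 d; minimum DO ≈ 4.52 mg/L

Mixed DO = (6.13×9.79 + 1.50×2.55)/(6.13+1.50) = 63.84/7.630 = 8.367 mg/L.
Mixed L₀ = (6.13×1.21 + 1.50×198)/(7.630) = 304.4/7.630 = 39.90 mg/L.
Initial deficit D₀ = C_s − DO₀ = 11.1 − 8.367 = 2.733 mg/L.
t_c = (1/0.4160) ln[(0.547/0.131)(1 − 2.733×0.4160/(0.131×39.90))] = 2.404 × ln(3.267) = 2.846 d.
D_c = (0.131/0.547) × 39.90 × e^(−0.131×2.846) = 0.2395 × 39.90 × 0.6888 = 6.581 mg/L.
Minimum DO = 11.1 − 6.581 = 4.519 mg/L.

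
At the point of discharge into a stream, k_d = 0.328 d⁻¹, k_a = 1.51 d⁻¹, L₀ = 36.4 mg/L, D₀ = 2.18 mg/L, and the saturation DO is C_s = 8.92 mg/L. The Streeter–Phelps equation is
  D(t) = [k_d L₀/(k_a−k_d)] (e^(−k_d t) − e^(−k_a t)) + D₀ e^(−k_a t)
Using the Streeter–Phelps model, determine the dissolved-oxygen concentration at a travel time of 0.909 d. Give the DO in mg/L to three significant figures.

DO ≈ 3.43 mg/L

k_d L₀/(k_a−k_d) = 0.328×36.4/(1.51−0.328) = 11.94/1.182 = 10.10 mg/L.
e^(−k_d t) = e^(−0.328×0.9090) = 0.7422; e^(−k_a t) = e^(−1.51×0.9090) = 0.2534.
D = 10.10 × (0.7422 − 0.2534) + 2.18 × 0.2534 = 4.937 + 0.5525 = 5.489 mg/L.
DO = C_s − D = 8.92 − 5.489 = 3.431 mg/L.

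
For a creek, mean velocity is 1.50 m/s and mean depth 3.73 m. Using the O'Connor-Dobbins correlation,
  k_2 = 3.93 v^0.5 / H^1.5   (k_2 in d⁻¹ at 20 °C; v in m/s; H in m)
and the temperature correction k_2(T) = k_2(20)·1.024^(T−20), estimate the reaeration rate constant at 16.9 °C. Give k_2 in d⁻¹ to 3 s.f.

k_2(20) = 3.93 × 1.50^0.5 / 3.73^1.5 = 3.93 × 1.225 / 7.204 = 0.6682 d⁻¹.
k_2(16.9) = 0.6682 × 1.024^(16.9−20) = 0.6682 × 0.9291 = 0.6208 d⁻¹.

k_2 ≈ 0.621 d⁻¹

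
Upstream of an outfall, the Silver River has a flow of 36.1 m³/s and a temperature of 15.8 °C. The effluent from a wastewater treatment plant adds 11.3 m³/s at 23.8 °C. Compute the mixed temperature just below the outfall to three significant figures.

Flow-weighted mixing: C = (Q_r C_r + Q_w C_w)/(Q_r + Q_w)
= (36.1×15.8 + 11.3×23.8)/(36.1 + 11.3) = 839.3/47.40 = 17.71 °C.

17.7 °C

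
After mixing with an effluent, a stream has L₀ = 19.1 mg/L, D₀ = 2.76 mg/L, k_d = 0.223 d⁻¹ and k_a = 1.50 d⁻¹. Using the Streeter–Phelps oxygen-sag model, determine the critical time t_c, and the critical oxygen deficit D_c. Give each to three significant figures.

At the critical point dD/dt = 0, so k_d L₀ e^(−k_d t) = k_a D. Substituting D(t) from the Streeter–Phelps equation and solving for t gives
t_c = ln[(k_a/k_d)(1 − D₀(k_a−k_d)/(k_d L₀))] / (k_a−k_d).
Here k_a−k_d = 1.277 d⁻¹ and 1 − D₀(k_a−k_d)/(k_d L₀) = 1 − 2.76×1.277/(0.223×19.1) = 0.1725, so
t_c = ln(6.726 × 0.1725) / 1.277 = 0.1488 / 1.277 = 0.1165 d.
L(t_c) = L₀ e^(−k_d t_c) = 19.1 × 0.9744 = 18.61 mg/L, and at the critical point k_a D_c = k_d L, so D_c = (0.223/1.50) × 18.61 = 2.767 mg/L.

t_c ≈ 0.116 d; D_c ≈ 2.77 mg/L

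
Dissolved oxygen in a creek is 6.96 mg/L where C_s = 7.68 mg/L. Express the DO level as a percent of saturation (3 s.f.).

90.6 % saturation

% saturation = C/C_s × 100 = 6.96/7.68 × 100 = 90.6 %.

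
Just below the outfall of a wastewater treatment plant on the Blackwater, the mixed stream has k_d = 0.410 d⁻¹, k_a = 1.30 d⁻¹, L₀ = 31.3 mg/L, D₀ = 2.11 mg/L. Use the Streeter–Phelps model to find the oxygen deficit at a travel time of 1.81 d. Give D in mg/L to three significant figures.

D ≈ 5.69 mg/L

k_d L₀/(k_a−k_d) = 0.410×31.3/(1.30−0.410) = 12.83/0.8900 = 14.42 mg/L.
e^(−k_d t) = e^(−0.410×1.810) = 0.4761; e^(−k_a t) = e^(−1.30×1.810) = 0.09508.
D = 14.42 × (0.4761 − 0.09508) + 2.11 × 0.09508 = 5.494 + 0.2006 = 5.695 mg/L.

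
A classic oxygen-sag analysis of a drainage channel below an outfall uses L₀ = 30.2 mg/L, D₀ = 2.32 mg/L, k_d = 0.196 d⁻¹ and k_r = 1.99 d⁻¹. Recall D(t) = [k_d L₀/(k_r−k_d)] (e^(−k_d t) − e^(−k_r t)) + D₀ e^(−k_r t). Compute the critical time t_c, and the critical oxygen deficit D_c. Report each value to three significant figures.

t_c ≈ 0.615 d; D_c ≈ 2.64 mg/L

With k_r/k_d = 10.15 and 1 − D₀(k_r−k_d)/(k_d L₀) = 0.2969,
t_c = ln(10.15 × 0.2969) / (1.99 − 0.196) = ln(3.014) / 1.794 = 1.103/1.794 = 0.6150 d.
D_c = (k_d/k_r) L₀ e^(−k_d t_c) = (0.196/1.99) × 30.2 × e^(−0.196×0.6150) = 0.09849 × 30.2 × 0.8864 = 2.637 mg/L.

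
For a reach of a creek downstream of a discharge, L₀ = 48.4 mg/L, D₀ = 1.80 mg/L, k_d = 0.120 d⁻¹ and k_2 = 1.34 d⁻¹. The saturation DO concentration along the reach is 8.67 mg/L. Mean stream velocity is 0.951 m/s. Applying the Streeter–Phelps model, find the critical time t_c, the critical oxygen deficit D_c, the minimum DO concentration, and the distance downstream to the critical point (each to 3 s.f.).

With k_2/k_d = 11.17 and 1 − D₀(k_2−k_d)/(k_d L₀) = 0.6219,
t_c = ln(11.17 × 0.6219) / (1.34 − 0.120) = ln(6.945) / 1.220 = 1.938/1.220 = 1.588 d.
D_c = (k_d/k_2) L₀ e^(−k_d t_c) = (0.120/1.34) × 48.4 × e^(−0.120×1.588) = 0.08955 × 48.4 × 0.8264 = 3.582 mg/L.
Minimum DO = C_s − D_c = 8.67 − 3.582 = 5.088 mg/L.
x_c = v t_c = 0.951 m/s × 1.588 d × 86400 s/d = 130500 m ≈ 131 km.

t_c ≈ 1.59 d; D_c ≈ 3.58 mg/L; min DO ≈ 5.09 mg/L; x_c ≈ 131 km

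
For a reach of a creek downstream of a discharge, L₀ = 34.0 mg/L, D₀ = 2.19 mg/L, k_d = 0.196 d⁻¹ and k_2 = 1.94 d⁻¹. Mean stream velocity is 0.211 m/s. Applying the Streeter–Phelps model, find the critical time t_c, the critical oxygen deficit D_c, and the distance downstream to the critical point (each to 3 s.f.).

t_c = [1/(k_2−k_d)] ln[(k_2/k_d)(1 − D₀(k_2−k_d)/(k_d L₀))]
= [1/(1.94−0.196)] ln[(1.94/0.196)(1 − 2.19×1.744/(0.196×34.0))]
= (1/1.744) ln[9.898 × 0.4269] = 0.5734 × ln(4.225) = 0.5734 × 1.441 = 0.8263 d.
L(t_c) = L₀ e^(−k_d t_c) = 34.0 × 0.8505 = 28.92 mg/L, and at the critical point k_2 D_c = k_d L, so D_c = (0.196/1.94) × 28.92 = 2.921 mg/L.
x_c = v t_c = 0.211 m/s × 0.8263 d × 86400 s/d = 15060 m ≈ 15.1 km.

t_c ≈ 0.826 d; D_c ≈ 2.92 mg/L; x_c ≈ 15.1 km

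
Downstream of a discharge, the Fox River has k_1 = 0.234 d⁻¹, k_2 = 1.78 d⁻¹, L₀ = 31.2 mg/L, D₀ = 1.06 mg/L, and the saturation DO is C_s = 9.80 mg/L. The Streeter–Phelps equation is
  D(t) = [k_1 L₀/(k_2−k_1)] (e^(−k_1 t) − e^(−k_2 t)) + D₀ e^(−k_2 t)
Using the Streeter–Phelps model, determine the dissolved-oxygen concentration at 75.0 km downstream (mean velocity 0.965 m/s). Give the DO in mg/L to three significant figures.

DO ≈ 6.71 mg/L

Travel time t = x/v = 75.0 km / (0.965 m/s) = 75000 m / 0.965 m/s = 77720 s = 0.8995 d.
k_1 L₀/(k_2−k_1) = 0.234×31.2/(1.78−0.234) = 7.301/1.546 = 4.722 mg/L.
e^(−k_1 t) = e^(−0.234×0.8995) = 0.8102; e^(−k_2 t) = e^(−1.78×0.8995) = 0.2017.
D = 4.722 × (0.8102 − 0.2017) + 1.06 × 0.2017 = 2.874 + 0.2138 = 3.087 mg/L.
DO = C_s − D = 9.80 − 3.087 = 6.713 mg/L.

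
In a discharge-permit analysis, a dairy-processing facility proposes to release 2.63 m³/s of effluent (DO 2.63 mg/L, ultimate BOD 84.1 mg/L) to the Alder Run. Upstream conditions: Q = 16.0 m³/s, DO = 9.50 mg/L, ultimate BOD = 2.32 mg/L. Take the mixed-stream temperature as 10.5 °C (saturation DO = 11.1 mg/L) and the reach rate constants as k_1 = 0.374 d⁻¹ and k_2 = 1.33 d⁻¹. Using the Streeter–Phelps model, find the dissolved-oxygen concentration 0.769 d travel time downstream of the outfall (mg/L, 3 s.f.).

Mixed DO = (16.0×9.50 + 2.63×2.63)/(16.0+2.63) = 158.9/18.63 = 8.530 mg/L.
Mixed L₀ = (16.0×2.32 + 2.63×84.1)/(18.63) = 258.3/18.63 = 13.86 mg/L.
Initial deficit D₀ = C_s − DO₀ = 11.1 − 8.530 = 2.570 mg/L.
D(0.769) = [0.374×13.86/(1.33−0.374)](e^(−0.374×0.769) − e^(−1.33×0.769)) + 2.570 e^(−1.33×0.769)
= 5.424 × (0.7501 − 0.3596) + 2.570 × 0.3596 = 3.042 mg/L.
DO = 11.1 − 3.042 = 8.058 mg/L.

DO ≈ 8.06 mg/L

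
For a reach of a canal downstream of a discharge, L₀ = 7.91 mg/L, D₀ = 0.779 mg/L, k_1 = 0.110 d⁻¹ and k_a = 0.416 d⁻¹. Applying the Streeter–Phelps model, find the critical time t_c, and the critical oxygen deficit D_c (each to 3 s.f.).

t_c ≈ 3.30 d; D_c ≈ 1.45 mg/L

With k_a/k_1 = 3.782 and 1 − D₀(k_a−k_1)/(k_1 L₀) = 0.7260,
t_c = ln(3.782 × 0.7260) / (0.416 − 0.110) = ln(2.746) / 0.3060 = 1.010/0.3060 = 3.301 d.
D_c = (k_1/k_a) L₀ e^(−k_1 t_c) = (0.110/0.416) × 7.91 × e^(−0.110×3.301) = 0.2644 × 7.91 × 0.6955 = 1.455 mg/L.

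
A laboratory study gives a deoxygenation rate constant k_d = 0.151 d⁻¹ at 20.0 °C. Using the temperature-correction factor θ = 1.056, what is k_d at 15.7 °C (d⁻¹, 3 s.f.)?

k_d(T₂) = k_d(T₁) · θ^(T₂−T₁) = 0.151 × 1.056^(15.7−20.0)
= 0.151 × 1.056^-4.30 = 0.151 × 0.7911 = 0.1195 d⁻¹.

k_d ≈ 0.119 d⁻¹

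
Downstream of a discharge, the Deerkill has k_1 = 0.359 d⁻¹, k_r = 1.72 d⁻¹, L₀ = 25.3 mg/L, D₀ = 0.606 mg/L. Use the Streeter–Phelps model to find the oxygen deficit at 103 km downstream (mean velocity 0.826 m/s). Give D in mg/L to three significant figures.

D ≈ 3.47 mg/L

Travel time t = x/v = 103 km / (0.826 m/s) = 103000 m / 0.826 m/s = 124700 s = 1.443 d.
k_1 L₀/(k_r−k_1) = 0.359×25.3/(1.72−0.359) = 9.083/1.361 = 6.674 mg/L.
e^(−k_1 t) = e^(−0.359×1.443) = 0.5956; e^(−k_r t) = e^(−1.72×1.443) = 0.08354.
D = 6.674 × (0.5956 − 0.08354) + 0.606 × 0.08354 = 3.417 + 0.05063 = 3.468 mg/L.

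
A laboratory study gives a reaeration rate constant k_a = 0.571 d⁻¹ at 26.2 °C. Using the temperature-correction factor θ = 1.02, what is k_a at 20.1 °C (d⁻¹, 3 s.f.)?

k_a(T₂) = k_a(T₁) · θ^(T₂−T₁) = 0.571 × 1.02^(20.1−26.2)
= 0.571 × 1.02^-6.10 = 0.571 × 0.8862 = 0.5060 d⁻¹.

k_a ≈ 0.506 d⁻¹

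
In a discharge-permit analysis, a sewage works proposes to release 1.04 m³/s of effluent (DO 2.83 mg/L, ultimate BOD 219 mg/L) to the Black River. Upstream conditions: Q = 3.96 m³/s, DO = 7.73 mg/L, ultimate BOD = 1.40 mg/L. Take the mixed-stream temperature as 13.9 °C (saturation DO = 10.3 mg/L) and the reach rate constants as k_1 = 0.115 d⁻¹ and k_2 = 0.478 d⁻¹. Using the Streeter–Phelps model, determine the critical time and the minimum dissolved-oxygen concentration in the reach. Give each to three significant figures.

Mixed DO = (3.96×7.73 + 1.04×2.83)/(3.96+1.04) = 33.55/5.000 = 6.711 mg/L.
Mixed L₀ = (3.96×1.40 + 1.04×219)/(5.000) = 233.3/5.000 = 46.66 mg/L.
Initial deficit D₀ = C_s − DO₀ = 10.3 − 6.711 = 3.589 mg/L.
t_c = (1/0.3630) ln[(0.478/0.115)(1 − 3.589×0.3630/(0.115×46.66))] = 2.755 × ln(3.147) = 3.159 d.
D_c = (0.115/0.478) × 46.66 × e^(−0.115×3.159) = 0.2406 × 46.66 × 0.6954 = 7.807 mg/L.
Minimum DO = 10.3 − 7.807 = 2.493 mg/L.

t_c ≈ 3.16 d; minimum DO ≈ 2.49 mg/L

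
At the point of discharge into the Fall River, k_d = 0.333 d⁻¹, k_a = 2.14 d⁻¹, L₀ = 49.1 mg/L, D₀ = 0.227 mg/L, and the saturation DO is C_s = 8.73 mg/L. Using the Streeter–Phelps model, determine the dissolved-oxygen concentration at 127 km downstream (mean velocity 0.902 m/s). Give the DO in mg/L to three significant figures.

Travel time t = x/v = 127 km / (0.902 m/s) = 127000 m / 0.902 m/s = 140800 s = 1.630 d.
k_d L₀/(k_a−k_d) = 0.333×49.1/(2.14−0.333) = 16.35/1.807 = 9.048 mg/L.
e^(−k_d t) = e^(−0.333×1.630) = 0.5812; e^(−k_a t) = e^(−2.14×1.630) = 0.03058.
D = 9.048 × (0.5812 − 0.03058) + 0.227 × 0.03058 = 4.982 + 0.006942 = 4.989 mg/L.
DO = C_s − D = 8.73 − 4.989 = 3.741 mg/L.

DO ≈ 3.74 mg/L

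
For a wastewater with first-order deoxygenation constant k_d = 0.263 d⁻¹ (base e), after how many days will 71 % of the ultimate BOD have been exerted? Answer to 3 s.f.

t ≈ 4.71 d

y/L₀ = 1 − e^(−k_d t) = 0.71 ⇒ e^(−k_d t) = 0.290
t = −ln(0.290) / 0.263 = 1.238 / 0.263 = 4.707 d.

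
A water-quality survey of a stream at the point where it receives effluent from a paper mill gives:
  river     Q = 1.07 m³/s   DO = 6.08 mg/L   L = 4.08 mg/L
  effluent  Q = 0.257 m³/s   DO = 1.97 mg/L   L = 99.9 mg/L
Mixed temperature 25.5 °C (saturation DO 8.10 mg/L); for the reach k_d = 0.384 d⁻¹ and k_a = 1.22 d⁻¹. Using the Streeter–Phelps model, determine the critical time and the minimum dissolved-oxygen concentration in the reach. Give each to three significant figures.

t_c ≈ 1.00 d; minimum DO ≈ 3.26 mg/L

Mixed DO = (1.07×6.08 + 0.257×1.97)/(1.07+0.257) = 7.012/1.327 = 5.284 mg/L.
Mixed L₀ = (1.07×4.08 + 0.257×99.9)/(1.327) = 30.04/1.327 = 22.64 mg/L.
Initial deficit D₀ = C_s − DO₀ = 8.10 − 5.284 = 2.816 mg/L.
t_c = (1/0.8360) ln[(1.22/0.384)(1 − 2.816×0.8360/(0.384×22.64))] = 1.196 × ln(2.317) = 1.005 d.
D_c = (0.384/1.22) × 22.64 × e^(−0.384×1.005) = 0.3148 × 22.64 × 0.6798 = 4.844 mg/L.
Minimum DO = 8.10 − 4.844 = 3.256 mg/L.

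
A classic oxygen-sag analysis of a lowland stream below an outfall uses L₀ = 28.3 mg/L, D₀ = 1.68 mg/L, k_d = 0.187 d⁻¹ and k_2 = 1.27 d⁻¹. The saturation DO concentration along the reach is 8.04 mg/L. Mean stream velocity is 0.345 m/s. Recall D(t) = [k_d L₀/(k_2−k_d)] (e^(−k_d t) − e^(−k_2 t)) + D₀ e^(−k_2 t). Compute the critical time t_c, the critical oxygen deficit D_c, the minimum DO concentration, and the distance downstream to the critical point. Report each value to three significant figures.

t_c ≈ 1.38 d; D_c ≈ 3.22 mg/L; min DO ≈ 4.82 mg/L; x_c ≈ 41.1 km

At the critical point dD/dt = 0, so k_d L₀ e^(−k_d t) = k_2 D. Substituting D(t) from the Streeter–Phelps equation and solving for t gives
t_c = ln[(k_2/k_d)(1 − D₀(k_2−k_d)/(k_d L₀))] / (k_2−k_d).
Here k_2−k_d = 1.083 d⁻¹ and 1 − D₀(k_2−k_d)/(k_d L₀) = 1 − 1.68×1.083/(0.187×28.3) = 0.6562, so
t_c = ln(6.791 × 0.6562) / 1.083 = 1.494 / 1.083 = 1.380 d.
D_c = (k_d/k_2) L₀ e^(−k_d t_c) = (0.187/1.27) × 28.3 × e^(−0.187×1.380) = 0.1472 × 28.3 × 0.7726 = 3.219 mg/L.
Minimum DO = C_s − D_c = 8.04 − 3.219 = 4.821 mg/L.
x_c = v t_c = 0.345 m/s × 1.380 d × 86400 s/d = 41130 m ≈ 41.1 km.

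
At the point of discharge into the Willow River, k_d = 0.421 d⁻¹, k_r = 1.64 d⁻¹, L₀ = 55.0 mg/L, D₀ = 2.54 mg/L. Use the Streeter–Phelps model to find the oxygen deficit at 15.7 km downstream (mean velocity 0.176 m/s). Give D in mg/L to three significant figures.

Travel time t = x/v = 15.7 km / (0.176 m/s) = 15700 m / 0.176 m/s = 89200 s = 1.032 d.
k_d L₀/(k_r−k_d) = 0.421×55.0/(1.64−0.421) = 23.15/1.219 = 19.00 mg/L.
e^(−k_d t) = e^(−0.421×1.032) = 0.6475; e^(−k_r t) = e^(−1.64×1.032) = 0.1839.
D = 19.00 × (0.6475 − 0.1839) + 2.54 × 0.1839 = 8.805 + 0.4672 = 9.272 mg/L.

D ≈ 9.27 mg/L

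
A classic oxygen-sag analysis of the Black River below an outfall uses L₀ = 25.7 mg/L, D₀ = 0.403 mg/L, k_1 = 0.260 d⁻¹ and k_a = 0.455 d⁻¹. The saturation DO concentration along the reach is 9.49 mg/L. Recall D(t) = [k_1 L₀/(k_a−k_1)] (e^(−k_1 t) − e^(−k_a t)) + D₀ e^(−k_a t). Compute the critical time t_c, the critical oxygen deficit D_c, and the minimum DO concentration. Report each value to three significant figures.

t_c = [1/(k_a−k_1)] ln[(k_a/k_1)(1 − D₀(k_a−k_1)/(k_1 L₀))]
= [1/(0.455−0.260)] ln[(0.455/0.260)(1 − 0.403×0.1950/(0.260×25.7))]
= (1/0.1950) ln[1.750 × 0.9882] = 5.128 × ln(1.729) = 5.128 × 0.5478 = 2.809 d.
L(t_c) = L₀ e^(−k_1 t_c) = 25.7 × 0.4817 = 12.38 mg/L, and at the critical point k_a D_c = k_1 L, so D_c = (0.260/0.455) × 12.38 = 7.074 mg/L.
Minimum DO = C_s − D_c = 9.49 − 7.074 = 2.416 mg/L.

t_c ≈ 2.81 d; D_c ≈ 7.07 mg/L; min DO ≈ 2.42 mg/L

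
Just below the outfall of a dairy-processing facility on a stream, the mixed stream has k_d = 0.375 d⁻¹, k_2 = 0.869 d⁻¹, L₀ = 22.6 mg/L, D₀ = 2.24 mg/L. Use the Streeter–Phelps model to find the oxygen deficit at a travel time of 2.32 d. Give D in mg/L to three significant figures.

D ≈ 5.20 mg/L

k_d L₀/(k_2−k_d) = 0.375×22.6/(0.869−0.375) = 8.475/0.4940 = 17.16 mg/L.
e^(−k_d t) = e^(−0.375×2.320) = 0.4190; e^(−k_2 t) = e^(−0.869×2.320) = 0.1332.
D = 17.16 × (0.4190 − 0.1332) + 2.24 × 0.1332 = 4.903 + 0.2983 = 5.201 mg/L.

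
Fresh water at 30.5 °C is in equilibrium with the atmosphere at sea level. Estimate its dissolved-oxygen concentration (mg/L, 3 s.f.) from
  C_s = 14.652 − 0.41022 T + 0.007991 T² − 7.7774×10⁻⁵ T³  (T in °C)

C_s = 14.652 − 0.41022×30.5 + 0.007991×30.5² − 7.7774×10⁻⁵×30.5³ = 7.367 mg/L.

C_s ≈ 7.37 mg/L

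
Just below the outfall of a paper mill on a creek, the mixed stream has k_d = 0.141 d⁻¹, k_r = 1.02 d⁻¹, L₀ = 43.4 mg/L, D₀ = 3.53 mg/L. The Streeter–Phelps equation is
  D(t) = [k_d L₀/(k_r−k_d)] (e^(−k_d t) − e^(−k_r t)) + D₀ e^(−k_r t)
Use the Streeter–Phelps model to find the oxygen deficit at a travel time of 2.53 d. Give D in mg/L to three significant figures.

k_d L₀/(k_r−k_d) = 0.141×43.4/(1.02−0.141) = 6.119/0.8790 = 6.962 mg/L.
e^(−k_d t) = e^(−0.141×2.530) = 0.7000; e^(−k_r t) = e^(−1.02×2.530) = 0.07573.
D = 6.962 × (0.7000 − 0.07573) + 3.53 × 0.07573 = 4.346 + 0.2673 = 4.613 mg/L.

D ≈ 4.61 mg/L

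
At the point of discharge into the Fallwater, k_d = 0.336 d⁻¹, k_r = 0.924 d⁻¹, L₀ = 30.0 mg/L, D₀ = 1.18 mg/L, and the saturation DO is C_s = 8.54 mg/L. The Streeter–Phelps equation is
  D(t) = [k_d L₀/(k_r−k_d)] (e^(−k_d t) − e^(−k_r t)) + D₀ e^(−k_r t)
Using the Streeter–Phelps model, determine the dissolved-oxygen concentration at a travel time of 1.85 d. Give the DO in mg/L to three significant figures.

k_d L₀/(k_r−k_d) = 0.336×30.0/(0.924−0.336) = 10.08/0.5880 = 17.14 mg/L.
e^(−k_d t) = e^(−0.336×1.850) = 0.5371; e^(−k_r t) = e^(−0.924×1.850) = 0.1810.
D = 17.14 × (0.5371 − 0.1810) + 1.18 × 0.1810 = 6.105 + 0.2135 = 6.318 mg/L.
DO = C_s − D = 8.54 − 6.318 = 2.222 mg/L.

DO ≈ 2.22 mg/L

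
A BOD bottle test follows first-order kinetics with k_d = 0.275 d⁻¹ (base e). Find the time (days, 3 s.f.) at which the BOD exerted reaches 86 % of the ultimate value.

y/L₀ = 1 − e^(−k_d t) = 0.86 ⇒ e^(−k_d t) = 0.140
t = −ln(0.140) / 0.275 = 1.966 / 0.275 = 7.150 d.

t ≈ 7.15 d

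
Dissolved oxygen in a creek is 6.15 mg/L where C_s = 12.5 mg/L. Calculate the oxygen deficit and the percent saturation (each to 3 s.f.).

D ≈ 6.35 mg/L; 49.2 % saturation

D = C_s − C = 12.5 − 6.15 = 6.35 mg/L.
% saturation = 6.15/12.5 × 100 = 49.2 %.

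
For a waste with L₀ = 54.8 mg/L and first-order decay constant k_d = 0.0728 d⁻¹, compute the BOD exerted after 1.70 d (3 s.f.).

y_t = L₀(1 − e^(−k_d t)) = 54.8 × (1 − e^(−0.0728×1.70))
= 54.8 × (1 − 0.8836) = 54.8 × 0.1164 = 6.379 mg/L.

y ≈ 6.38 mg/L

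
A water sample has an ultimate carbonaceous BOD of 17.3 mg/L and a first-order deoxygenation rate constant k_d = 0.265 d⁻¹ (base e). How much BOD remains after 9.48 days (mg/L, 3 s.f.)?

L ≈ 1.40 mg/L

L_t = L₀ e^(−k_d t) = 17.3 × e^(−0.265×9.48) = 17.3 × 0.08109 = 1.403 mg/L.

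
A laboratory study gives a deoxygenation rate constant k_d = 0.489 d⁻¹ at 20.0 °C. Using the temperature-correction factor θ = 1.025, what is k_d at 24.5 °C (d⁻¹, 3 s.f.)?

k_d(T₂) = k_d(T₁) · θ^(T₂−T₁) = 0.489 × 1.025^(24.5−20.0)
= 0.489 × 1.025^4.50 = 0.489 × 1.118 = 0.5465 d⁻¹.

k_d ≈ 0.546 d⁻¹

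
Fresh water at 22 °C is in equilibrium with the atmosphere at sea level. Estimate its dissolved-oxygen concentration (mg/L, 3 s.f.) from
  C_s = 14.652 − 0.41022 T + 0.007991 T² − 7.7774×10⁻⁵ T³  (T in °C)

C_s = 14.652 − 0.41022×22 + 0.007991×22² − 7.7774×10⁻⁵×22³ = 8.667 mg/L.

C_s ≈ 8.67 mg/L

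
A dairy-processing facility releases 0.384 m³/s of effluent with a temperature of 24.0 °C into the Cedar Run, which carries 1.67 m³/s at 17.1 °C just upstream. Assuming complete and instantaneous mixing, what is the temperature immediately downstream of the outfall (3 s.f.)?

Flow-weighted mixing: C = (Q_r C_r + Q_w C_w)/(Q_r + Q_w)
= (1.67×17.1 + 0.384×24.0)/(1.67 + 0.384) = 37.77/2.054 = 18.39 °C.

18.4 °C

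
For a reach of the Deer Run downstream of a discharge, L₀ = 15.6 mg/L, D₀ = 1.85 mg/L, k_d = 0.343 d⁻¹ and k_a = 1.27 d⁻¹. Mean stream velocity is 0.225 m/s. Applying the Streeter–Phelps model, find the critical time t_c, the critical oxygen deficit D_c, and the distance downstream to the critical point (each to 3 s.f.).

At the critical point dD/dt = 0, so k_d L₀ e^(−k_d t) = k_a D. Substituting D(t) from the Streeter–Phelps equation and solving for t gives
t_c = ln[(k_a/k_d)(1 − D₀(k_a−k_d)/(k_d L₀))] / (k_a−k_d).
Here k_a−k_d = 0.9270 d⁻¹ and 1 − D₀(k_a−k_d)/(k_d L₀) = 1 − 1.85×0.9270/(0.343×15.6) = 0.6795, so
t_c = ln(3.703 × 0.6795) / 0.9270 = 0.9226 / 0.9270 = 0.9953 d.
L(t_c) = L₀ e^(−k_d t_c) = 15.6 × 0.7108 = 11.09 mg/L, and at the critical point k_a D_c = k_d L, so D_c = (0.343/1.27) × 11.09 = 2.995 mg/L.
x_c = v t_c = 0.225 m/s × 0.9953 d × 86400 s/d = 19350 m ≈ 19.3 km.

t_c ≈ 0.995 d; D_c ≈ 2.99 mg/L; x_c ≈ 19.3 km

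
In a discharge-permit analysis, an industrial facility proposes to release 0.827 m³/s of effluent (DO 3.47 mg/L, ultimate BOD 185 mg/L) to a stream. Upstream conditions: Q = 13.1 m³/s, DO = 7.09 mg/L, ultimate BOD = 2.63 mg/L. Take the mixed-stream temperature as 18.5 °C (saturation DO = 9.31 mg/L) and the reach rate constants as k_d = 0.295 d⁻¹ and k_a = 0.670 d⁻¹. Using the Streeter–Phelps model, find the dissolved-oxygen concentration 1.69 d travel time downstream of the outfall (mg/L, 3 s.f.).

DO ≈ 5.51 mg/L

Mixed DO = (13.1×7.09 + 0.827×3.47)/(13.1+0.827) = 95.75/13.93 = 6.875 mg/L.
Mixed L₀ = (13.1×2.63 + 0.827×185)/(13.93) = 187.4/13.93 = 13.46 mg/L.
Initial deficit D₀ = C_s − DO₀ = 9.31 − 6.875 = 2.435 mg/L.
D(1.69) = [0.295×13.46/(0.670−0.295)](e^(−0.295×1.69) − e^(−0.670×1.69)) + 2.435 e^(−0.670×1.69)
= 10.59 × (0.6074 − 0.3223) + 2.435 × 0.3223 = 3.804 mg/L.
DO = 9.31 − 3.804 = 5.506 mg/L.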